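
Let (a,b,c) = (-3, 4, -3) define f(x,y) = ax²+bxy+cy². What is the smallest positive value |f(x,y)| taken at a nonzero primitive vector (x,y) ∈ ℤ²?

translate: b→2 (≡-4 mod 6), so (3,-4,3)→(3,2,2)
flip: (3,2,2)→(2,-2,3)
translate: b→2 (≡-2 mod 4), so (2,-2,3)→(2,2,3)
reduced (well bottom): (2,2,3) with a≤c, −a<b≤a
well minimum |f| = |-2| = 2 (negative-definite)

2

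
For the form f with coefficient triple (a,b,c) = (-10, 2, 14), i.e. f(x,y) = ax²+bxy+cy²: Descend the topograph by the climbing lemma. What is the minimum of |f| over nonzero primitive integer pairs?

descent: ρ → (14,-2,-10)
descent: ρ → (-10,22,2)  [lands on river]
river: ρ → (2,22,-10)
river: ρ → (-10,18,6)
river: ρ → (6,18,-10)
closes: descent 2, river 4
min |a| on river = 2

2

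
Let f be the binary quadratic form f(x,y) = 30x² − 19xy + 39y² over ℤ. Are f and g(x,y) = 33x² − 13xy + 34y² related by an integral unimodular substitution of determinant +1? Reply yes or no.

D₁ = -4319, D₂ = -4319
f: reduced (well bottom): (30,-19,39) with a≤c, −a<b≤a
g: reduced (well bottom): (33,-13,34) with a≤c, −a<b≤a
reduced forms (30, -19, 39) vs (33, -13, 34) ⇒ inequivalent

no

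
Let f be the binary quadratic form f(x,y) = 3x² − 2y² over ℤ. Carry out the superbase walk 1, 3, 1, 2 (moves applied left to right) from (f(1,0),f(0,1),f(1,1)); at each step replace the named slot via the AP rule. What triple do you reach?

start (3,-2,1) = (f(1,0),f(0,1),f(1,1))
replace slot 1: 2·((-2)+1) − 3 = -5 → (-5,-2,1)
replace slot 3: 2·((-5)+(-2)) − 1 = -15 → (-5,-2,-15)
replace slot 1: 2·((-2)+(-15)) − (-5) = -29 → (-29,-2,-15)
replace slot 2: 2·((-29)+(-15)) − (-2) = -86 → (-29,-86,-15)

-29,-86,-15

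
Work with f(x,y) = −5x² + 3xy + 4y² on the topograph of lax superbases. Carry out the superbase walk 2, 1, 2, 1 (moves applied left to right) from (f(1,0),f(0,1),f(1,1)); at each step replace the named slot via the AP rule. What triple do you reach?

start (-5,4,2) = (f(1,0),f(0,1),f(1,1))
replace slot 2: 2·((-5)+2) − 4 = -10 → (-5,-10,2)
replace slot 1: 2·((-10)+2) − (-5) = -11 → (-11,-10,2)
replace slot 2: 2·((-11)+2) − (-10) = -8 → (-11,-8,2)
replace slot 1: 2·((-8)+2) − (-11) = -1 → (-1,-8,2)

-1,-8,2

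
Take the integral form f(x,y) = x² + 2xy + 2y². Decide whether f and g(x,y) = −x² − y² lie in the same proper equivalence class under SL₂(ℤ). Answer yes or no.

D₁ = -4, D₂ = -4
f: translate: b→0 (≡2 mod 2), so (1,2,2)→(1,0,1)
f: reduced (well bottom): (1,0,1) with a≤c, −a<b≤a
g is negative-definite; reduce −g:
−g: reduced (well bottom): (1,0,1) with a≤c, −a<b≤a
flip sign back: reduced form of g is (-1,0,-1)
reduced forms (1, 0, 1) vs (-1, 0, -1) ⇒ inequivalent

no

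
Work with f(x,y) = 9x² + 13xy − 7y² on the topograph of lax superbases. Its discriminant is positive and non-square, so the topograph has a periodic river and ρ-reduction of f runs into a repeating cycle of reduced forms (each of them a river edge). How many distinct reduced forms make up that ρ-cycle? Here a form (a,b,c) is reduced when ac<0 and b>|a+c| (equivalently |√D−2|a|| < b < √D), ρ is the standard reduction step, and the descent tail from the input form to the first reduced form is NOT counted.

D = 421, ⌊√D⌋ = 20
river: ρ → (-7,15,7)
river: ρ → (7,13,-9)
river: ρ → (-9,5,11)
river: ρ → (11,17,-3)
river: ρ → (-3,19,5)
river: ρ → (5,11,-15)
river: ρ → (-15,19,1)
river: ρ → (1,19,-15)
river: ρ → (-15,11,5)
river: ρ → (5,19,-3)
river: ρ → (-3,17,11)
river: ρ → (11,5,-9)
river: ρ → (-9,13,7)
river: ρ → (7,15,-7)
river: ρ → (-7,13,9)
river: ρ → (9,5,-11)
river: ρ → (-11,17,3)
river: ρ → (3,19,-5)
river: ρ → (-5,11,15)
river: ρ → (15,19,-1)
river: ρ → (-1,19,15)
river: ρ → (15,11,-5)
river: ρ → (-5,19,3)
river: ρ → (3,17,-11)
river: ρ → (-11,5,9)
river: ρ → (9,13,-7)
ρ-cycle length = 26 (tail of 0 descent steps not counted)

26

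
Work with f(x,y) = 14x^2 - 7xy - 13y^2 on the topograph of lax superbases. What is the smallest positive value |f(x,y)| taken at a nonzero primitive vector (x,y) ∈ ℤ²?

descent: ρ → (-13,7,14)  [lands on river]
river: ρ → (14,21,-6)
river: ρ → (-6,27,2)
river: ρ → (2,25,-19)
river: ρ → (-19,13,8)
river: ρ → (8,19,-13)
closes: descent 1, river 6
min |a| on river = 2

2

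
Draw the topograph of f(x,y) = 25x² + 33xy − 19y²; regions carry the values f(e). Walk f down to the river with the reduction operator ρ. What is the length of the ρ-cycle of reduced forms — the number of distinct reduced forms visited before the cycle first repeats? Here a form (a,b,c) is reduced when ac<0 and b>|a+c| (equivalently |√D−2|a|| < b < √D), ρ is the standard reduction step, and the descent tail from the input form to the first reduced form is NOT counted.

D = 2989, ⌊√D⌋ = 54
river: ρ → (-19,43,15)
river: ρ → (15,47,-13)
river: ρ → (-13,31,39)
river: ρ → (39,47,-5)
river: ρ → (-5,53,9)
river: ρ → (9,37,-45)
river: ρ → (-45,53,1)
river: ρ → (1,53,-45)
river: ρ → (-45,37,9)
river: ρ → (9,53,-5)
river: ρ → (-5,47,39)
river: ρ → (39,31,-13)
river: ρ → (-13,47,15)
river: ρ → (15,43,-19)
river: ρ → (-19,33,25)
river: ρ → (25,17,-27)
river: ρ → (-27,37,15)
river: ρ → (15,53,-3)
river: ρ → (-3,49,49)
river: ρ → (49,49,-3)
river: ρ → (-3,53,15)
river: ρ → (15,37,-27)
river: ρ → (-27,17,25)
river: ρ → (25,33,-19)
ρ-cycle length = 24 (tail of 0 descent steps not counted)

24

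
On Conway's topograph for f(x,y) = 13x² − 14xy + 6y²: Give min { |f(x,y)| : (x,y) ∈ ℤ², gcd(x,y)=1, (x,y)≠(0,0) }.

translate: b→12 (≡-14 mod 26), so (13,-14,6)→(13,12,5)
flip: (13,12,5)→(5,-12,13)
translate: b→-2 (≡-12 mod 10), so (5,-12,13)→(5,-2,6)
reduced (well bottom): (5,-2,6) with a≤c, −a<b≤a
well minimum = a = 5

5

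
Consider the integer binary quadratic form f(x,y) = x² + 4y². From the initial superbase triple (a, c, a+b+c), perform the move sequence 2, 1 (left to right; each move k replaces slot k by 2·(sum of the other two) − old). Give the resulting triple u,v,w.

start (1,4,5) = (f(1,0),f(0,1),f(1,1))
replace slot 2: 2·(1+5) − 4 = 8 → (1,8,5)
replace slot 1: 2·(8+5) − 1 = 25 → (25,8,5)

25,8,5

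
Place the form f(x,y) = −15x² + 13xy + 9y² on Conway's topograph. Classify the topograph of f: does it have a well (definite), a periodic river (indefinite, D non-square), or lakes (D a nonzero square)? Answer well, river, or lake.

D = b²−4ac = 13² − 4·(-15)·9 = 709
D > 0 non-square ⇒ indefinite ⇒ periodic river

river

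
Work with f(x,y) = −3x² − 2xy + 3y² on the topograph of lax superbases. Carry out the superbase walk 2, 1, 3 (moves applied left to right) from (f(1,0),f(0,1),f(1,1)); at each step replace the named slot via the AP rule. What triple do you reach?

start (-3,3,-2) = (f(1,0),f(0,1),f(1,1))
replace slot 2: 2·((-3)+(-2)) − 3 = -13 → (-3,-13,-2)
replace slot 1: 2·((-13)+(-2)) − (-3) = -27 → (-27,-13,-2)
replace slot 3: 2·((-27)+(-13)) − (-2) = -78 → (-27,-13,-78)

-27,-13,-78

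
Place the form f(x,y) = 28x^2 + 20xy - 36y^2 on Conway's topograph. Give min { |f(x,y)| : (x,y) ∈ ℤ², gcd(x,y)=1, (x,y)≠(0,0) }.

river: ρ → (-36,52,12)
river: ρ → (12,44,-52)
river: ρ → (-52,60,4)
river: ρ → (4,60,-52)
river: ρ → (-52,44,12)
river: ρ → (12,52,-36)
river: ρ → (-36,20,28)
river: ρ → (28,36,-28)
river: ρ → (-28,20,36)
river: ρ → (36,52,-12)
river: ρ → (-12,44,52)
river: ρ → (52,60,-4)
river: ρ → (-4,60,52)
river: ρ → (52,44,-12)
river: ρ → (-12,52,36)
river: ρ → (36,20,-28)
river: ρ → (-28,36,28)
river: ρ → (28,20,-36)
closes: descent 0, river 18
min |a| on river = 4

4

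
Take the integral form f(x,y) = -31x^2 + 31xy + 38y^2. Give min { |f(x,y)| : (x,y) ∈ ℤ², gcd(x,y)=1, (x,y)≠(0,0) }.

river: ρ → (38,45,-24)
river: ρ → (-24,51,32)
river: ρ → (32,13,-43)
river: ρ → (-43,73,2)
river: ρ → (2,75,-6)
river: ρ → (-6,69,38)
river: ρ → (38,7,-37)
river: ρ → (-37,67,8)
river: ρ → (8,61,-61)
river: ρ → (-61,61,8)
river: ρ → (8,67,-37)
river: ρ → (-37,7,38)
river: ρ → (38,69,-6)
river: ρ → (-6,75,2)
river: ρ → (2,73,-43)
river: ρ → (-43,13,32)
river: ρ → (32,51,-24)
river: ρ → (-24,45,38)
river: ρ → (38,31,-31)
river: ρ → (-31,31,38)
closes: descent 0, river 20
min |a| on river = 2

2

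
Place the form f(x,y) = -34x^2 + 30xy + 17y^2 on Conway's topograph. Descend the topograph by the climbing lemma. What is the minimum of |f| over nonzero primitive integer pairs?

river: ρ → (17,38,-26)
river: ρ → (-26,14,29)
river: ρ → (29,44,-11)
river: ρ → (-11,44,29)
river: ρ → (29,14,-26)
river: ρ → (-26,38,17)
river: ρ → (17,30,-34)
river: ρ → (-34,38,13)
river: ρ → (13,40,-31)
river: ρ → (-31,22,22)
river: ρ → (22,22,-31)
river: ρ → (-31,40,13)
river: ρ → (13,38,-34)
river: ρ → (-34,30,17)
closes: descent 0, river 14
min |a| on river = 11

11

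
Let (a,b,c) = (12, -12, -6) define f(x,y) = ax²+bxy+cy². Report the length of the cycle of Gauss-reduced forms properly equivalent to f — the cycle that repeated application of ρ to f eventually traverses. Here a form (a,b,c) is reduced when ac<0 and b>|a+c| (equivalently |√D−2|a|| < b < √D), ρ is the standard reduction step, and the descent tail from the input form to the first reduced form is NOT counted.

D = 432, ⌊√D⌋ = 20
descent: ρ → (-6,12,12)  [lands on river]
river: ρ → (12,12,-6)
ρ-cycle length = 2 (tail of 1 descent step not counted)

2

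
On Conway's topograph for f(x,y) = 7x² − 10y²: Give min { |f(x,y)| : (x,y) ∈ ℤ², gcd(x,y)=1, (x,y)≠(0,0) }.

descent: ρ → (-10,0,7)
descent: ρ → (7,14,-3)  [lands on river]
river: ρ → (-3,16,2)
river: ρ → (2,16,-3)
river: ρ → (-3,14,7)
closes: descent 2, river 4
min |a| on river = 2

2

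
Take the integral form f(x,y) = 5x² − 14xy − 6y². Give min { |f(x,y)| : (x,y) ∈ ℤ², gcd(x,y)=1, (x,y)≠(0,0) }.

descent: ρ → (-6,14,5)  [lands on river]
river: ρ → (5,16,-3)
river: ρ → (-3,14,10)
river: ρ → (10,6,-7)
river: ρ → (-7,8,9)
river: ρ → (9,10,-6)
closes: descent 1, river 6
min |a| on river = 3

3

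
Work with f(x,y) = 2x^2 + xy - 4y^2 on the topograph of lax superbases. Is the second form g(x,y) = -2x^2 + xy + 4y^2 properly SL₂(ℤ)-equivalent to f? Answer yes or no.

D₁ = 33, D₂ = 33
river cycle of f (length 4): (2, 5, -1), (-1, 5, 2), (2, 3, -3), (-3, 3, 2)
river cycle of g (length 4): (-2, 5, 1), (1, 5, -2), (-2, 3, 3), (3, 3, -2)
cycles differ ⇒ inequivalent

no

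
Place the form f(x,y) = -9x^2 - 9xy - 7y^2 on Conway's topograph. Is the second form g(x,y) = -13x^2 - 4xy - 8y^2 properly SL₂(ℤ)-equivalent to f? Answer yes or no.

D₁ = -171, D₂ = -400
discriminants differ ⇒ not SL₂(ℤ)-equivalent

no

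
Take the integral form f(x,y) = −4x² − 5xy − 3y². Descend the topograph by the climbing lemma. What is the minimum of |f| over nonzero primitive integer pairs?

translate: b→-3 (≡5 mod 8), so (4,5,3)→(4,-3,2)
flip: (4,-3,2)→(2,3,4)
translate: b→-1 (≡3 mod 4), so (2,3,4)→(2,-1,3)
reduced (well bottom): (2,-1,3) with a≤c, −a<b≤a
well minimum |f| = |-2| = 2 (negative-definite)

2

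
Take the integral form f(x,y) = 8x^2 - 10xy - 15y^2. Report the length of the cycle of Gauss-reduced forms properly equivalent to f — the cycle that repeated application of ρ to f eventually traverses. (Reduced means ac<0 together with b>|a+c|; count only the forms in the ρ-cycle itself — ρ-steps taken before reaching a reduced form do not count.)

D = 580, ⌊√D⌋ = 24
descent: ρ → (-15,10,8)  [lands on river]
river: ρ → (8,22,-3)
river: ρ → (-3,20,15)
river: ρ → (15,10,-8)
river: ρ → (-8,22,3)
river: ρ → (3,20,-15)
ρ-cycle length = 6 (tail of 1 descent step not counted)

6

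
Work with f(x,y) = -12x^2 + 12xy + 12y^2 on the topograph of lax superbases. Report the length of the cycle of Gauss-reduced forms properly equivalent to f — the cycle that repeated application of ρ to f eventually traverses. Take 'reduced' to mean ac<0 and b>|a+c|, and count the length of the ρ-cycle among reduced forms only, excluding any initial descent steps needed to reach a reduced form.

D = 720, ⌊√D⌋ = 26
river: ρ → (12,12,-12)
river: ρ → (-12,12,12)
ρ-cycle length = 2 (tail of 0 descent steps not counted)

2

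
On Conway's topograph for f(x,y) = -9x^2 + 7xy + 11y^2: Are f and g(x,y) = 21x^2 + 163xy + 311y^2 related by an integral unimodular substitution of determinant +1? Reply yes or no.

D₁ = 445, D₂ = 445
river cycle of f (length 10): (11, 15, -5), (-5, 15, 11), (11, 7, -9), (-9, 11, 9), (9, 7, -11), (-11, 15, 5), (5, 15, -11), (-11, 7, 9), (9, 11, -9), (-9, 7, 11)
river cycle of g (length 10): (-5, 15, 11), (11, 7, -9), (-9, 11, 9), (9, 7, -11), (-11, 15, 5), (5, 15, -11), (-11, 7, 9), (9, 11, -9), (-9, 7, 11), (11, 15, -5)
cycles coincide ⇒ equivalent

yes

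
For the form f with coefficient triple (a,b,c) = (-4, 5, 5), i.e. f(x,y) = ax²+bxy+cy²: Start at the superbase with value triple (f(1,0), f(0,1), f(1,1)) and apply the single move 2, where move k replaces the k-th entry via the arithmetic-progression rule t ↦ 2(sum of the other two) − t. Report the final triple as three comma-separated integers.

start (-4,5,6) = (f(1,0),f(0,1),f(1,1))
replace slot 2: 2·((-4)+6) − 5 = -1 → (-4,-1,6)

-4,-1,6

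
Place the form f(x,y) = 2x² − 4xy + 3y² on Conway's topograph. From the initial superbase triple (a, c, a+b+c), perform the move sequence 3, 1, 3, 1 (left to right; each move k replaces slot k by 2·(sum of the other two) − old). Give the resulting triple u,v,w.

start (2,3,1) = (f(1,0),f(0,1),f(1,1))
replace slot 3: 2·(2+3) − 1 = 9 → (2,3,9)
replace slot 1: 2·(3+9) − 2 = 22 → (22,3,9)
replace slot 3: 2·(22+3) − 9 = 41 → (22,3,41)
replace slot 1: 2·(3+41) − 22 = 66 → (66,3,41)

66,3,41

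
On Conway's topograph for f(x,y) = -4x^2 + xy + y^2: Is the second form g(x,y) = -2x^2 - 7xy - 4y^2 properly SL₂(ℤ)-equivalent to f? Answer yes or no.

D₁ = 17, D₂ = 17
river cycle of f (length 6): (1, 3, -2), (-2, 1, 2), (2, 3, -1), (-1, 3, 2), (2, 1, -2), (-2, 3, 1)
river cycle of g (length 6): (1, 3, -2), (-2, 1, 2), (2, 3, -1), (-1, 3, 2), (2, 1, -2), (-2, 3, 1)
cycles coincide ⇒ equivalent

yes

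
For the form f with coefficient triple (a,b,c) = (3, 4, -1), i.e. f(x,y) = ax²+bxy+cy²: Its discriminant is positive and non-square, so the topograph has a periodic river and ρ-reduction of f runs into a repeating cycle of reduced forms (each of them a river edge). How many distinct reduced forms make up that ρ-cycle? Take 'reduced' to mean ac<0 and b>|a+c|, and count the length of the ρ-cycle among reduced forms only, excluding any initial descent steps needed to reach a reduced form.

D = 28, ⌊√D⌋ = 5
river: ρ → (-1,4,3)
river: ρ → (3,2,-2)
river: ρ → (-2,2,3)
river: ρ → (3,4,-1)
ρ-cycle length = 4 (tail of 0 descent steps not counted)

4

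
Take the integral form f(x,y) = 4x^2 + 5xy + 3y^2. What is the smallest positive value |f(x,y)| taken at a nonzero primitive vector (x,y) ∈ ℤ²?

translate: b→-3 (≡5 mod 8), so (4,5,3)→(4,-3,2)
flip: (4,-3,2)→(2,3,4)
translate: b→-1 (≡3 mod 4), so (2,3,4)→(2,-1,3)
reduced (well bottom): (2,-1,3) with a≤c, −a<b≤a
well minimum = a = 2

2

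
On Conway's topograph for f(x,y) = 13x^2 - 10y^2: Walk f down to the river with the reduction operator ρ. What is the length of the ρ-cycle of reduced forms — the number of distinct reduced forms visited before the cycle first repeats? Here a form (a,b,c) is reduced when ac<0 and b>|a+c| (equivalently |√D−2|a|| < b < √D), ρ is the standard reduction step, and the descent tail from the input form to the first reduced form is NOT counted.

D = 520, ⌊√D⌋ = 22
descent: ρ → (-10,20,3)  [lands on river]
river: ρ → (3,22,-3)
river: ρ → (-3,20,10)
river: ρ → (10,20,-3)
river: ρ → (-3,22,3)
river: ρ → (3,20,-10)
ρ-cycle length = 6 (tail of 1 descent step not counted)

6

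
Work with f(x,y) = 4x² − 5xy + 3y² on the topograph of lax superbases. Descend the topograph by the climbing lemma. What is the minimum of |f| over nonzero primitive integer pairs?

translate: b→3 (≡-5 mod 8), so (4,-5,3)→(4,3,2)
flip: (4,3,2)→(2,-3,4)
translate: b→1 (≡-3 mod 4), so (2,-3,4)→(2,1,3)
reduced (well bottom): (2,1,3) with a≤c, −a<b≤a
well minimum = a = 2

2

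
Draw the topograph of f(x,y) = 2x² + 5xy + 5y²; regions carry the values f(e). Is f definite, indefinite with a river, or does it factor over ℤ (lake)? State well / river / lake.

D = b²−4ac = 5² − 4·2·5 = -15
D < 0 ⇒ definite ⇒ every region one sign ⇒ single well

well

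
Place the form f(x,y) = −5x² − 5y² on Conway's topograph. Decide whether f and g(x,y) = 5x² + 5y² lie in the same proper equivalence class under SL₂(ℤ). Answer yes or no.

D₁ = -100, D₂ = -100
f is negative-definite; reduce −f:
−f: reduced (well bottom): (5,0,5) with a≤c, −a<b≤a
flip sign back: reduced form of f is (-5,0,-5)
g: reduced (well bottom): (5,0,5) with a≤c, −a<b≤a
reduced forms (-5, 0, -5) vs (5, 0, 5) ⇒ inequivalent

no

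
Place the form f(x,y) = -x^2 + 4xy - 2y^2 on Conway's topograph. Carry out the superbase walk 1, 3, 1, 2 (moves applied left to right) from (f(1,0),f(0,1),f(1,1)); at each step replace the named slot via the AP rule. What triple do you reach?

start (-1,-2,1) = (f(1,0),f(0,1),f(1,1))
replace slot 1: 2·((-2)+1) − (-1) = -1 → (-1,-2,1)
replace slot 3: 2·((-1)+(-2)) − 1 = -7 → (-1,-2,-7)
replace slot 1: 2·((-2)+(-7)) − (-1) = -17 → (-17,-2,-7)
replace slot 2: 2·((-17)+(-7)) − (-2) = -46 → (-17,-46,-7)

-17,-46,-7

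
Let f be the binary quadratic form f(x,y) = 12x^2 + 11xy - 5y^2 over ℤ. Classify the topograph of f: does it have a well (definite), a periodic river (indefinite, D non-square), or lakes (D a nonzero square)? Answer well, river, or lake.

D = b²−4ac = 11² − 4·12·(-5) = 361
D = 19² is a perfect square ⇒ form factors over ℤ ⇒ lakes

lake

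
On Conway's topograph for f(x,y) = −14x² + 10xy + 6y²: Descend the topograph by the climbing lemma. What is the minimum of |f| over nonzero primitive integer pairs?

river: ρ → (6,14,-10)
river: ρ → (-10,6,10)
river: ρ → (10,14,-6)
river: ρ → (-6,10,14)
river: ρ → (14,18,-2)
river: ρ → (-2,18,14)
river: ρ → (14,10,-6)
river: ρ → (-6,14,10)
river: ρ → (10,6,-10)
river: ρ → (-10,14,6)
river: ρ → (6,10,-14)
river: ρ → (-14,18,2)
river: ρ → (2,18,-14)
river: ρ → (-14,10,6)
closes: descent 0, river 14
min |a| on river = 2

2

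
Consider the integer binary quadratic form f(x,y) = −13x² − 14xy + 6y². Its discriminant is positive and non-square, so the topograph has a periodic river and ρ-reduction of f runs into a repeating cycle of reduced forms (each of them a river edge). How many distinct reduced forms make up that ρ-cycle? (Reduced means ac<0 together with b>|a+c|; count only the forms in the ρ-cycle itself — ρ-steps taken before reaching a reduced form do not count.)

D = 508, ⌊√D⌋ = 22
descent: ρ → (6,14,-13)  [lands on river]
river: ρ → (-13,12,7)
river: ρ → (7,16,-9)
river: ρ → (-9,20,3)
river: ρ → (3,22,-2)
river: ρ → (-2,22,3)
river: ρ → (3,20,-9)
river: ρ → (-9,16,7)
river: ρ → (7,12,-13)
river: ρ → (-13,14,6)
river: ρ → (6,22,-1)
river: ρ → (-1,22,6)
ρ-cycle length = 12 (tail of 1 descent step not counted)

12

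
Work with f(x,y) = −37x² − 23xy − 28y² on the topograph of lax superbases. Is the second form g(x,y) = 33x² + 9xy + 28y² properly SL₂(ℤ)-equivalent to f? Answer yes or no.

D₁ = -3615, D₂ = -3615
f is negative-definite; reduce −f:
−f: flip: (37,23,28)→(28,-23,37)
−f: reduced (well bottom): (28,-23,37) with a≤c, −a<b≤a
flip sign back: reduced form of f is (-28,23,-37)
g: flip: (33,9,28)→(28,-9,33)
g: reduced (well bottom): (28,-9,33) with a≤c, −a<b≤a
reduced forms (-28, 23, -37) vs (28, -9, 33) ⇒ inequivalent

no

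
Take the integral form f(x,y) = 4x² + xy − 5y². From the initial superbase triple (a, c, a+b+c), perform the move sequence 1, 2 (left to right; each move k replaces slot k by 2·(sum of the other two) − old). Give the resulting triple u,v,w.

start (4,-5,0) = (f(1,0),f(0,1),f(1,1))
replace slot 1: 2·((-5)+0) − 4 = -14 → (-14,-5,0)
replace slot 2: 2·((-14)+0) − (-5) = -23 → (-14,-23,0)

-14,-23,0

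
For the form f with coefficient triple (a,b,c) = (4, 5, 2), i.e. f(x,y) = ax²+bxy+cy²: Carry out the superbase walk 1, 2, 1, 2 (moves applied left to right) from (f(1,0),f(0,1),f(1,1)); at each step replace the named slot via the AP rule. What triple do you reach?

start (4,2,11) = (f(1,0),f(0,1),f(1,1))
replace slot 1: 2·(2+11) − 4 = 22 → (22,2,11)
replace slot 2: 2·(22+11) − 2 = 64 → (22,64,11)
replace slot 1: 2·(64+11) − 22 = 128 → (128,64,11)
replace slot 2: 2·(128+11) − 64 = 214 → (128,214,11)

128,214,11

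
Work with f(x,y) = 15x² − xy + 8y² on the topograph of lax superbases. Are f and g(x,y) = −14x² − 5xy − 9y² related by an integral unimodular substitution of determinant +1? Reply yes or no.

D₁ = -479, D₂ = -479
f: flip: (15,-1,8)→(8,1,15)
f: reduced (well bottom): (8,1,15) with a≤c, −a<b≤a
g is negative-definite; reduce −g:
−g: flip: (14,5,9)→(9,-5,14)
−g: reduced (well bottom): (9,-5,14) with a≤c, −a<b≤a
flip sign back: reduced form of g is (-9,5,-14)
reduced forms (8, 1, 15) vs (-9, 5, -14) ⇒ inequivalent

no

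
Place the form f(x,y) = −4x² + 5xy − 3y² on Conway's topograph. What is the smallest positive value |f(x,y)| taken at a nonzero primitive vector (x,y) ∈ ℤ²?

translate: b→3 (≡-5 mod 8), so (4,-5,3)→(4,3,2)
flip: (4,3,2)→(2,-3,4)
translate: b→1 (≡-3 mod 4), so (2,-3,4)→(2,1,3)
reduced (well bottom): (2,1,3) with a≤c, −a<b≤a
well minimum |f| = |-2| = 2 (negative-definite)

2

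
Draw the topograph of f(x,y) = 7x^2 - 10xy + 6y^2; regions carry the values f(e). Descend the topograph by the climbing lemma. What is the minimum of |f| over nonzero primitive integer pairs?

translate: b→4 (≡-10 mod 14), so (7,-10,6)→(7,4,3)
flip: (7,4,3)→(3,-4,7)
translate: b→2 (≡-4 mod 6), so (3,-4,7)→(3,2,6)
reduced (well bottom): (3,2,6) with a≤c, −a<b≤a
well minimum = a = 3

3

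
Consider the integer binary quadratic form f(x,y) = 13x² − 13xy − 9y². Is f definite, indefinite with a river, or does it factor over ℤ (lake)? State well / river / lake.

D = b²−4ac = (-13)² − 4·13·(-9) = 637
D > 0 non-square ⇒ indefinite ⇒ periodic river

river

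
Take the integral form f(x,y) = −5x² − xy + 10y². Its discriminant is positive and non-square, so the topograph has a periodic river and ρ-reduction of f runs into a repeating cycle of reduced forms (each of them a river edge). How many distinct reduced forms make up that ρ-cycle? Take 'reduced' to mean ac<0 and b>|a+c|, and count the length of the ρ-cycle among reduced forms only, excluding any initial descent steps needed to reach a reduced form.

D = 201, ⌊√D⌋ = 14
descent: ρ → (10,1,-5)
descent: ρ → (-5,9,6)  [lands on river]
river: ρ → (6,3,-8)
river: ρ → (-8,13,1)
river: ρ → (1,13,-8)
river: ρ → (-8,3,6)
river: ρ → (6,9,-5)
river: ρ → (-5,11,4)
river: ρ → (4,13,-2)
river: ρ → (-2,11,10)
river: ρ → (10,9,-3)
river: ρ → (-3,9,10)
river: ρ → (10,11,-2)
river: ρ → (-2,13,4)
river: ρ → (4,11,-5)
ρ-cycle length = 14 (tail of 2 descent steps not counted)

14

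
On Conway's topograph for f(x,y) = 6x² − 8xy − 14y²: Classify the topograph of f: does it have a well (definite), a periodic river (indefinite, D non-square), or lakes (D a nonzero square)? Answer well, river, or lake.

D = b²−4ac = (-8)² − 4·6·(-14) = 400
D = 20² is a perfect square ⇒ form factors over ℤ ⇒ lakes

lake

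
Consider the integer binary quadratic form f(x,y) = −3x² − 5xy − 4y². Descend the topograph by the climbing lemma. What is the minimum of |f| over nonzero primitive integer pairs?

translate: b→-1 (≡5 mod 6), so (3,5,4)→(3,-1,2)
flip: (3,-1,2)→(2,1,3)
reduced (well bottom): (2,1,3) with a≤c, −a<b≤a
well minimum |f| = |-2| = 2 (negative-definite)

2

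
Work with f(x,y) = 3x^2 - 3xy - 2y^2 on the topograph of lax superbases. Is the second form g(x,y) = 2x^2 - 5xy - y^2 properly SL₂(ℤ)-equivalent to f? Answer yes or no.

D₁ = 33, D₂ = 33
river cycle of f (length 4): (-2, 3, 3), (3, 3, -2), (-2, 5, 1), (1, 5, -2)
river cycle of g (length 4): (-1, 5, 2), (2, 3, -3), (-3, 3, 2), (2, 5, -1)
cycles differ ⇒ inequivalent

no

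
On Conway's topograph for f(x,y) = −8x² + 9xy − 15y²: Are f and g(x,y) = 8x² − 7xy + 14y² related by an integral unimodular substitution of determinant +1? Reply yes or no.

D₁ = -399, D₂ = -399
f is negative-definite; reduce −f:
−f: translate: b→7 (≡-9 mod 16), so (8,-9,15)→(8,7,14)
−f: reduced (well bottom): (8,7,14) with a≤c, −a<b≤a
flip sign back: reduced form of f is (-8,-7,-14)
g: reduced (well bottom): (8,-7,14) with a≤c, −a<b≤a
reduced forms (-8, -7, -14) vs (8, -7, 14) ⇒ inequivalent

no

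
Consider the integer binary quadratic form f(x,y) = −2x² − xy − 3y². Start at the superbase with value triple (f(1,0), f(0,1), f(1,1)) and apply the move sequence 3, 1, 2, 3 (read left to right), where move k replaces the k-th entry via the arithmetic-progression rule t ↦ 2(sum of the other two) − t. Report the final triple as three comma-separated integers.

start (-2,-3,-6) = (f(1,0),f(0,1),f(1,1))
replace slot 3: 2·((-2)+(-3)) − (-6) = -4 → (-2,-3,-4)
replace slot 1: 2·((-3)+(-4)) − (-2) = -12 → (-12,-3,-4)
replace slot 2: 2·((-12)+(-4)) − (-3) = -29 → (-12,-29,-4)
replace slot 3: 2·((-12)+(-29)) − (-4) = -78 → (-12,-29,-78)

-12,-29,-78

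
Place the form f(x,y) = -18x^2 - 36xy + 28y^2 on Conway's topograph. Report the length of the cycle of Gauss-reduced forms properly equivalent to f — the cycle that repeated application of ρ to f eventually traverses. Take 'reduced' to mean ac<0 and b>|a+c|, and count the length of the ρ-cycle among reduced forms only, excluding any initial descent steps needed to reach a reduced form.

D = 3312, ⌊√D⌋ = 57
descent: ρ → (28,36,-18)  [lands on river]
river: ρ → (-18,36,28)
river: ρ → (28,20,-26)
river: ρ → (-26,32,22)
river: ρ → (22,56,-2)
river: ρ → (-2,56,22)
river: ρ → (22,32,-26)
river: ρ → (-26,20,28)
ρ-cycle length = 8 (tail of 1 descent step not counted)

8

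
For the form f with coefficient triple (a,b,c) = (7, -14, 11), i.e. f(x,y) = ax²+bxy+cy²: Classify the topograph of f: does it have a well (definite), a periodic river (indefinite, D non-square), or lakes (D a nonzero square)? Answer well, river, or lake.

D = b²−4ac = (-14)² − 4·7·11 = -112
D < 0 ⇒ definite ⇒ every region one sign ⇒ single well

well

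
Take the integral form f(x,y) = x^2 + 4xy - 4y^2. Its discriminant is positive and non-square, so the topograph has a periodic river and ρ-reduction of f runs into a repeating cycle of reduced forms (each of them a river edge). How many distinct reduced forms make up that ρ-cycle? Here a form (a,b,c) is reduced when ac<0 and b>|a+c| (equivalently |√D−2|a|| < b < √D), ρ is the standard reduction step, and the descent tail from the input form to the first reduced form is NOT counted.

D = 32, ⌊√D⌋ = 5
river: ρ → (-4,4,1)
river: ρ → (1,4,-4)
ρ-cycle length = 2 (tail of 0 descent steps not counted)

2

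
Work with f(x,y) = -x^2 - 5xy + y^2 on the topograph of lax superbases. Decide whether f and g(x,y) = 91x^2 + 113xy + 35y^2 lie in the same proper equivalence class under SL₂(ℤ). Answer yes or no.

D₁ = 29, D₂ = 29
river cycle of f (length 2): (1, 5, -1), (-1, 5, 1)
river cycle of g (length 2): (-1, 5, 1), (1, 5, -1)
cycles coincide ⇒ equivalent

yes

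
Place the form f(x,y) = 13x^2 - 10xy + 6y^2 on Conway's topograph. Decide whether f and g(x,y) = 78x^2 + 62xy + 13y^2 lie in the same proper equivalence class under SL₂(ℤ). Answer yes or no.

D₁ = -212, D₂ = -212
f: flip: (13,-10,6)→(6,10,13)
f: translate: b→-2 (≡10 mod 12), so (6,10,13)→(6,-2,9)
f: reduced (well bottom): (6,-2,9) with a≤c, −a<b≤a
g: flip: (78,62,13)→(13,-62,78)
g: translate: b→-10 (≡-62 mod 26), so (13,-62,78)→(13,-10,6)
g: flip: (13,-10,6)→(6,10,13)
g: translate: b→-2 (≡10 mod 12), so (6,10,13)→(6,-2,9)
g: reduced (well bottom): (6,-2,9) with a≤c, −a<b≤a
reduced forms (6, -2, 9) vs (6, -2, 9) ⇒ equivalent

yes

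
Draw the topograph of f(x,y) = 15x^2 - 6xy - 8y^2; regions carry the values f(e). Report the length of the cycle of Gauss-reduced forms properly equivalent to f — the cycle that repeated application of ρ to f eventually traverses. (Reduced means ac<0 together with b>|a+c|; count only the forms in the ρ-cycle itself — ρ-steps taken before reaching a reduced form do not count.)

D = 516, ⌊√D⌋ = 22
descent: ρ → (-8,22,1)  [lands on river]
river: ρ → (1,22,-8)
river: ρ → (-8,10,13)
river: ρ → (13,16,-5)
river: ρ → (-5,14,16)
river: ρ → (16,18,-3)
river: ρ → (-3,18,16)
river: ρ → (16,14,-5)
river: ρ → (-5,16,13)
river: ρ → (13,10,-8)
ρ-cycle length = 10 (tail of 1 descent step not counted)

10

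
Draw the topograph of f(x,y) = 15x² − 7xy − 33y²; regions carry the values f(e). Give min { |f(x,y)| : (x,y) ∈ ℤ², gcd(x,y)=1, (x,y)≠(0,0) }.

descent: ρ → (-33,7,15)
descent: ρ → (15,23,-25)  [lands on river]
river: ρ → (-25,27,13)
river: ρ → (13,25,-27)
river: ρ → (-27,29,11)
river: ρ → (11,37,-15)
river: ρ → (-15,23,25)
river: ρ → (25,27,-13)
river: ρ → (-13,25,27)
river: ρ → (27,29,-11)
river: ρ → (-11,37,15)
closes: descent 2, river 10
min |a| on river = 11

11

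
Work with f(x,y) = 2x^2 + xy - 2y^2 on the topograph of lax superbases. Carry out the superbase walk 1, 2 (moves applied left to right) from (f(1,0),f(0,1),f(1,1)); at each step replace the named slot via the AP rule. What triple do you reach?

start (2,-2,1) = (f(1,0),f(0,1),f(1,1))
replace slot 1: 2·((-2)+1) − 2 = -4 → (-4,-2,1)
replace slot 2: 2·((-4)+1) − (-2) = -4 → (-4,-4,1)

-4,-4,1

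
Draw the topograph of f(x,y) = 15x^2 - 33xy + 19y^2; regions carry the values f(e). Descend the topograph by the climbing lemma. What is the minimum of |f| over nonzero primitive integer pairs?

translate: b→-3 (≡-33 mod 30), so (15,-33,19)→(15,-3,1)
flip: (15,-3,1)→(1,3,15)
translate: b→1 (≡3 mod 2), so (1,3,15)→(1,1,13)
reduced (well bottom): (1,1,13) with a≤c, −a<b≤a
well minimum = a = 1

1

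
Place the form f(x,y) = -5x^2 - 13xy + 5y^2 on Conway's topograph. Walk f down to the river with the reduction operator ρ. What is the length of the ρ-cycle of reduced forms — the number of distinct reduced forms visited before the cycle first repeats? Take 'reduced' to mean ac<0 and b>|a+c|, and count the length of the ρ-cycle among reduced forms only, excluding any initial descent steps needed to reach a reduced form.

D = 269, ⌊√D⌋ = 16
descent: ρ → (5,13,-5)  [lands on river]
river: ρ → (-5,7,11)
river: ρ → (11,15,-1)
river: ρ → (-1,15,11)
river: ρ → (11,7,-5)
river: ρ → (-5,13,5)
river: ρ → (5,7,-11)
river: ρ → (-11,15,1)
river: ρ → (1,15,-11)
river: ρ → (-11,7,5)
ρ-cycle length = 10 (tail of 1 descent step not counted)

10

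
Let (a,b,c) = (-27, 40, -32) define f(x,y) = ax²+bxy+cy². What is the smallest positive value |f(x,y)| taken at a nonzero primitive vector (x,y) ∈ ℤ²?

translate: b→14 (≡-40 mod 54), so (27,-40,32)→(27,14,19)
flip: (27,14,19)→(19,-14,27)
reduced (well bottom): (19,-14,27) with a≤c, −a<b≤a
well minimum |f| = |-19| = 19 (negative-definite)

19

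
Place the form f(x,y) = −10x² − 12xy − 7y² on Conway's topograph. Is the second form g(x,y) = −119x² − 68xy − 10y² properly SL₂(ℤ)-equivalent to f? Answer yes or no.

D₁ = -136, D₂ = -136
f is negative-definite; reduce −f:
−f: translate: b→-8 (≡12 mod 20), so (10,12,7)→(10,-8,5)
−f: flip: (10,-8,5)→(5,8,10)
−f: translate: b→-2 (≡8 mod 10), so (5,8,10)→(5,-2,7)
−f: reduced (well bottom): (5,-2,7) with a≤c, −a<b≤a
flip sign back: reduced form of f is (-5,2,-7)
g is negative-definite; reduce −g:
−g: flip: (119,68,10)→(10,-68,119)
−g: translate: b→-8 (≡-68 mod 20), so (10,-68,119)→(10,-8,5)
−g: flip: (10,-8,5)→(5,8,10)
−g: translate: b→-2 (≡8 mod 10), so (5,8,10)→(5,-2,7)
−g: reduced (well bottom): (5,-2,7) with a≤c, −a<b≤a
flip sign back: reduced form of g is (-5,2,-7)
reduced forms (-5, 2, -7) vs (-5, 2, -7) ⇒ equivalent

yes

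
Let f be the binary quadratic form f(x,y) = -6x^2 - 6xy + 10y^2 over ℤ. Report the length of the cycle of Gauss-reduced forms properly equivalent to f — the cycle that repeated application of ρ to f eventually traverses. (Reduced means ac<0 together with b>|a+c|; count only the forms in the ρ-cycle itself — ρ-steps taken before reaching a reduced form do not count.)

D = 276, ⌊√D⌋ = 16
descent: ρ → (10,6,-6)  [lands on river]
river: ρ → (-6,6,10)
river: ρ → (10,14,-2)
river: ρ → (-2,14,10)
ρ-cycle length = 4 (tail of 1 descent step not counted)

4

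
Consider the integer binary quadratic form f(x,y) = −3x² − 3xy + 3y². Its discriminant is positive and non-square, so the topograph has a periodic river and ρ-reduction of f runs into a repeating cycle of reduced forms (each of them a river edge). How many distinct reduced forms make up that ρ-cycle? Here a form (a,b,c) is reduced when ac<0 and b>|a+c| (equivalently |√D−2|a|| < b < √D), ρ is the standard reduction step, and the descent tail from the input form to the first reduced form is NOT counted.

D = 45, ⌊√D⌋ = 6
descent: ρ → (3,3,-3)  [lands on river]
river: ρ → (-3,3,3)
ρ-cycle length = 2 (tail of 1 descent step not counted)

2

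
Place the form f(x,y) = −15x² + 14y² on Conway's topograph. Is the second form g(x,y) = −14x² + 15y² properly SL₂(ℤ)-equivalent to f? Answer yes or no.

D₁ = 840, D₂ = 840
river cycle of f (length 2): (14, 28, -1), (-1, 28, 14)
river cycle of g (length 2): (-14, 28, 1), (1, 28, -14)
cycles differ ⇒ inequivalent

no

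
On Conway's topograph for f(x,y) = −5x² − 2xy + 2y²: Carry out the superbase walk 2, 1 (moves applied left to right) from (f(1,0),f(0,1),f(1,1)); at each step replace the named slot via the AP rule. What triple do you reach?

start (-5,2,-5) = (f(1,0),f(0,1),f(1,1))
replace slot 2: 2·((-5)+(-5)) − 2 = -22 → (-5,-22,-5)
replace slot 1: 2·((-22)+(-5)) − (-5) = -49 → (-49,-22,-5)

-49,-22,-5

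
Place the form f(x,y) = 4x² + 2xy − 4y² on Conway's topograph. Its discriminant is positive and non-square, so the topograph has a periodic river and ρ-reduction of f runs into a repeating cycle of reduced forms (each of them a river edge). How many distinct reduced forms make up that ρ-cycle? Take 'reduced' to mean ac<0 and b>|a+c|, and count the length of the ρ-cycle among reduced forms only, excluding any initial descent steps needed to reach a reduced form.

D = 68, ⌊√D⌋ = 8
river: ρ → (-4,6,2)
river: ρ → (2,6,-4)
river: ρ → (-4,2,4)
river: ρ → (4,6,-2)
river: ρ → (-2,6,4)
river: ρ → (4,2,-4)
ρ-cycle length = 6 (tail of 0 descent steps not counted)

6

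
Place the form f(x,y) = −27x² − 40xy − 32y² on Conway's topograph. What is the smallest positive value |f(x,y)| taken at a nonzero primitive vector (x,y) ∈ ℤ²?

translate: b→-14 (≡40 mod 54), so (27,40,32)→(27,-14,19)
flip: (27,-14,19)→(19,14,27)
reduced (well bottom): (19,14,27) with a≤c, −a<b≤a
well minimum |f| = |-19| = 19 (negative-definite)

19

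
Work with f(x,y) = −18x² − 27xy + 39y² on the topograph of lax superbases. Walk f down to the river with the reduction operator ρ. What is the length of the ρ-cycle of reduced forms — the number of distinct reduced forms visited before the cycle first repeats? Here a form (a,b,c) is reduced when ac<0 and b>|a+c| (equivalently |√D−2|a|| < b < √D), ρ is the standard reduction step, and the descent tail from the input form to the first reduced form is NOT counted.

D = 3537, ⌊√D⌋ = 59
descent: ρ → (39,27,-18)  [lands on river]
river: ρ → (-18,45,21)
river: ρ → (21,39,-24)
river: ρ → (-24,57,3)
river: ρ → (3,57,-24)
river: ρ → (-24,39,21)
river: ρ → (21,45,-18)
river: ρ → (-18,27,39)
river: ρ → (39,51,-6)
river: ρ → (-6,57,12)
river: ρ → (12,39,-42)
river: ρ → (-42,45,9)
river: ρ → (9,45,-42)
river: ρ → (-42,39,12)
river: ρ → (12,57,-6)
river: ρ → (-6,51,39)
ρ-cycle length = 16 (tail of 1 descent step not counted)

16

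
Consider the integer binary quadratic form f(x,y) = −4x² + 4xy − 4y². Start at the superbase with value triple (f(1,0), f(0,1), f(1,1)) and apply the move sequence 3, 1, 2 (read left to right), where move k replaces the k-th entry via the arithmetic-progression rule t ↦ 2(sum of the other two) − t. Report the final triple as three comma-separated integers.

start (-4,-4,-4) = (f(1,0),f(0,1),f(1,1))
replace slot 3: 2·((-4)+(-4)) − (-4) = -12 → (-4,-4,-12)
replace slot 1: 2·((-4)+(-12)) − (-4) = -28 → (-28,-4,-12)
replace slot 2: 2·((-28)+(-12)) − (-4) = -76 → (-28,-76,-12)

-28,-76,-12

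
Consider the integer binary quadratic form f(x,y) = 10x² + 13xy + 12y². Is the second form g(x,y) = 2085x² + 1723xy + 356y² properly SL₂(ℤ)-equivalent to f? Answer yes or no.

D₁ = -311, D₂ = -311
f: translate: b→-7 (≡13 mod 20), so (10,13,12)→(10,-7,9)
f: flip: (10,-7,9)→(9,7,10)
f: reduced (well bottom): (9,7,10) with a≤c, −a<b≤a
g: flip: (2085,1723,356)→(356,-1723,2085)
g: translate: b→-299 (≡-1723 mod 712), so (356,-1723,2085)→(356,-299,63)
g: flip: (356,-299,63)→(63,299,356)
g: translate: b→47 (≡299 mod 126), so (63,299,356)→(63,47,10)
g: flip: (63,47,10)→(10,-47,63)
g: translate: b→-7 (≡-47 mod 20), so (10,-47,63)→(10,-7,9)
g: flip: (10,-7,9)→(9,7,10)
g: reduced (well bottom): (9,7,10) with a≤c, −a<b≤a
reduced forms (9, 7, 10) vs (9, 7, 10) ⇒ equivalent

yes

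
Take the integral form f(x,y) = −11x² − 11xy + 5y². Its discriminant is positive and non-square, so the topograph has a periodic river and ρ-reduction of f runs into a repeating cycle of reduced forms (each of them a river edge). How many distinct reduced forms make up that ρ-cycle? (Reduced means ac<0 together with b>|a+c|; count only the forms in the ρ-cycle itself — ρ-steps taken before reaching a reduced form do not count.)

D = 341, ⌊√D⌋ = 18
descent: ρ → (5,11,-11)  [lands on river]
river: ρ → (-11,11,5)
river: ρ → (5,9,-13)
river: ρ → (-13,17,1)
river: ρ → (1,17,-13)
river: ρ → (-13,9,5)
ρ-cycle length = 6 (tail of 1 descent step not counted)

6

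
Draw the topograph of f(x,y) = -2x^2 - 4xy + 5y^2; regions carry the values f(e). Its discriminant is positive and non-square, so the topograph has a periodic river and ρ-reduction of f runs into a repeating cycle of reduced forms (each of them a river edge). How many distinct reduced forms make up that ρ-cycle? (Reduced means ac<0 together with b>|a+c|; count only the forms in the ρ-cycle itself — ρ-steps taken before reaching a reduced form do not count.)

D = 56, ⌊√D⌋ = 7
descent: ρ → (5,4,-2)  [lands on river]
river: ρ → (-2,4,5)
river: ρ → (5,6,-1)
river: ρ → (-1,6,5)
ρ-cycle length = 4 (tail of 1 descent step not counted)

4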